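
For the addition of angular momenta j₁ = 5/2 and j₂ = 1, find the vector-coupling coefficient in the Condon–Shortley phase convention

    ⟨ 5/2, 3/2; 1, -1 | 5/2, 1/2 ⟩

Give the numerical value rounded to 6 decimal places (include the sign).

+0.676123  (= +√(16/35))

√[6·1!4!1!/7! · 4!1!0!2!3!2!] = √(576/35)
  +(−1)^0/∏(0,1,1,0,3,1)! = 1/6  (running 1/6)
⟨..|..⟩ = √(576/35)·(1/6) = +0.676123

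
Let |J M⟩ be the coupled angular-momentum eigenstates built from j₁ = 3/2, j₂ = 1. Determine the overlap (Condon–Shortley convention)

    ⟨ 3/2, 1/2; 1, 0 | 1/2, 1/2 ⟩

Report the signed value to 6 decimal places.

−√(1/3) ≈ -0.577350

j₁+j₂−J=2  J+j₁−j₂=1  J−j₁+j₂=0  j₁+j₂+J+1=4
(j₁±m₁, j₂±m₂, J±M) = (2,1,1,1,1,0)
P² = 1/3
sum k=1..1:
  [1] −1/1 = -1
S = -1
C² = P²·S² = 1/3 ; C = -0.577350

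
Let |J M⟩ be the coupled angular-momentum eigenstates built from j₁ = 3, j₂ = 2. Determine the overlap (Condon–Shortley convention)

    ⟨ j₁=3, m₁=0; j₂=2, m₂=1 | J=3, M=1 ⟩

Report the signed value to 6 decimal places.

−√(1/30) = -0.182574

j₁+j₂−J=2  J+j₁−j₂=4  J−j₁+j₂=2  j₁+j₂+J+1=9
(j₁±m₁, j₂±m₂, J±M) = (3,3,3,1,4,2)
P² = 96/5
sum k=1..2:
  [1] −1/8 = -1/8
  [2] +1/12 = 1/12
S = -1/24
C² = P²·S² = 1/30 ; C = -0.182574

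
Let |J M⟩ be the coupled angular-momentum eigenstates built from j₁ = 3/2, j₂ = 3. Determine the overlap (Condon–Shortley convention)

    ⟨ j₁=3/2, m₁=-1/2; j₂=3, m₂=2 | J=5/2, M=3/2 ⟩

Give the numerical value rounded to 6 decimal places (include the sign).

triangle: 2!×1!×4!/8! = 48/40320
(j±m)!: 1!×2!×5!×1!×4!×1! = 5760
prefactor² = (2J+1)×Δ×N² = 288/7
  k=1: −1/(1!×1!×1!×4!×0!×0!) = -1/24
  k=2: +1/(2!×0!×0!×3!×1!×1!) = 1/12
Σ = 1/24  ⇒  CG² = 288/7×1/24² = 1/14
CG = +√(1/14) = +0.267261

+√(1/14) = +0.267261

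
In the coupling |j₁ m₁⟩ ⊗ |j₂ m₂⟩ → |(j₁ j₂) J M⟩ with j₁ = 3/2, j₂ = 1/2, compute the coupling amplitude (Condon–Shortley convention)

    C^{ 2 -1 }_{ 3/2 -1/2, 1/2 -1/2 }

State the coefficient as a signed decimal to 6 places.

triangle: 0!×3!×1!/5! = 6/120
(j±m)!: 1!×2!×0!×1!×1!×3! = 12
prefactor² = (2J+1)×Δ×N² = 3
  k=0: +1/(0!×0!×2!×0!×1!×1!) = 1/2
Σ = 1/2  ⇒  CG² = 3×1/2² = 3/4
CG = +√(3/4) = +0.866025

+√(3/4) = +0.866025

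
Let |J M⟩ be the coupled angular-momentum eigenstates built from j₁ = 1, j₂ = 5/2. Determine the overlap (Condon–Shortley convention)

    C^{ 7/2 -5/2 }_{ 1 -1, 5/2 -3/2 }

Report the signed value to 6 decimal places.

√[8·0!2!5!/8! · 0!2!1!4!1!6!] = √(11520/7)
  +(−1)^0/∏(0,0,2,1,0,4)! = 1/48  (running 1/48)
⟨..|..⟩ = √(11520/7)·(1/48) = +0.845154

+√(5/7) = +0.845154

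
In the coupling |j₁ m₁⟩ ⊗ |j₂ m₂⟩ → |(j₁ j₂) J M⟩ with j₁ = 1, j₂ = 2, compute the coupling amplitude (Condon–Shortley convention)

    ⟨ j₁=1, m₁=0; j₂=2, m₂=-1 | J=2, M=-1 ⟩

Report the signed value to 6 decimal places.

√[5·1!1!3!/6! · 1!1!1!3!1!3!] = √(3/2)
  +(−1)^0/∏(0,1,1,1,0,2)! = 1/2  (running 1/2)
  +(−1)^1/∏(1,0,0,0,1,3)! = -1/6  (running 1/3)
⟨..|..⟩ = √(3/2)·(1/3) = +0.408248

+0.408248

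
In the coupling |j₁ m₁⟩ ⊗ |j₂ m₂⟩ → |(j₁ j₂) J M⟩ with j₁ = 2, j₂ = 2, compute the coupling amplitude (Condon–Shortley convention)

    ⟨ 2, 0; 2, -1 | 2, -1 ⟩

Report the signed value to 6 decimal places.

−√(1/14) = -0.267261

√[5·2!2!2!/7! · 2!2!1!3!1!3!] = √(8/7)
  +(−1)^0/∏(0,2,2,1,0,1)! = 1/4  (running 1/4)
  +(−1)^1/∏(1,1,1,0,1,2)! = -1/2  (running -1/4)
⟨..|..⟩ = √(8/7)·(-1/4) = -0.267261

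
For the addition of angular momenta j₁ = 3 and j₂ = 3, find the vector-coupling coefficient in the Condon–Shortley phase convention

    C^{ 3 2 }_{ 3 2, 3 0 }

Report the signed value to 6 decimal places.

−√(1/6) = -0.408248

j₁+j₂−J=3  J+j₁−j₂=3  J−j₁+j₂=3  j₁+j₂+J+1=10
(j₁±m₁, j₂±m₂, J±M) = (5,1,3,3,5,1)
P² = 216
sum k=0..1:
  [0] +1/72 = 1/72
  [1] −1/24 = -1/24
S = -1/36
C² = P²·S² = 1/6 ; C = -0.408248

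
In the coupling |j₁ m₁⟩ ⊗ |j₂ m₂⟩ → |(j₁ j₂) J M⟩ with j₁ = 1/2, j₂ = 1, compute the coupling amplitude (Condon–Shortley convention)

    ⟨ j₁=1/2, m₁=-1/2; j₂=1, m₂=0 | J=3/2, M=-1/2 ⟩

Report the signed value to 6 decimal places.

j₁+j₂−J=0  J+j₁−j₂=1  J−j₁+j₂=2  j₁+j₂+J+1=4
(j₁±m₁, j₂±m₂, J±M) = (0,1,1,1,1,2)
P² = 2/3
sum k=0..0:
  [0] +1/1 = 1
S = 1
C² = P²·S² = 2/3 ; C = +0.816497

+0.816497  (= +√(2/3))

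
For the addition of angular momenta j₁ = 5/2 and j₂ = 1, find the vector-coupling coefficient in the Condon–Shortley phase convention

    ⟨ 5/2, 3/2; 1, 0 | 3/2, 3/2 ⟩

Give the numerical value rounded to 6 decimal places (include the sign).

triangle: 2!·3!·0!/6! = 12/720
(j±m)!: 4!·1!·1!·1!·3!·0! = 144
prefactor² = (2J+1)·Δ·N² = 48/5
  k=1: −1/(1!·1!·0!·0!·3!·0!) = -1/6
Σ = -1/6  ⇒  CG² = 48/5·(-1/6)² = 4/15
CG = −√(4/15) = -0.516398

−√(4/15) = -0.516398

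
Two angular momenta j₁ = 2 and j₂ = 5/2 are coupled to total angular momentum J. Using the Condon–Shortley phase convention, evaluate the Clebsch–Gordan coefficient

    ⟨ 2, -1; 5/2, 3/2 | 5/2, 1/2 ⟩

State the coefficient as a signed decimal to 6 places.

+√(6/35) = +0.414039

j₁+j₂−J=2  J+j₁−j₂=2  J−j₁+j₂=3  j₁+j₂+J+1=8
(j₁±m₁, j₂±m₂, J±M) = (1,3,4,1,3,2)
P² = 216/35
sum k=1..2:
  [1] −1/12 = -1/12
  [2] +1/4 = 1/4
S = 1/6
C² = P²·S² = 6/35 ; C = +0.414039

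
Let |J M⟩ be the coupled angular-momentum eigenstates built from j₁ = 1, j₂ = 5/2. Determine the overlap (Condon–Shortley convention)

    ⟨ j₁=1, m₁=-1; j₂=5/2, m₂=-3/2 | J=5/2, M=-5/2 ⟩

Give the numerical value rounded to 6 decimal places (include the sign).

−√(2/7) = -0.534522

triangle: 1!*1!*4!/7! = 24/5040
(j±m)!: 0!*2!*1!*4!*0!*5! = 5760
prefactor² = (2J+1)*Δ*N² = 1152/7
  k=1: −1/(1!*0!*1!*0!*0!*4!) = -1/24
Σ = -1/24  ⇒  CG² = 1152/7*(-1/24)² = 2/7
CG = −√(2/7) = -0.534522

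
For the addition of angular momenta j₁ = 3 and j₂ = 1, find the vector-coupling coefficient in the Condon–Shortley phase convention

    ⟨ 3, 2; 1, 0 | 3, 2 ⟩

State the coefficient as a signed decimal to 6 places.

+0.577350  (= +√(1/3))

triangle: 1!×5!×1!/8! = 120/40320
(j±m)!: 5!×1!×1!×1!×5!×1! = 14400
prefactor² = (2J+1)×Δ×N² = 300
  k=0: +1/(0!×1!×1!×1!×4!×0!) = 1/24
  k=1: −1/(1!×0!×0!×0!×5!×1!) = -1/120
Σ = 1/30  ⇒  CG² = 300×1/30² = 1/3
CG = +√(1/3) = +0.577350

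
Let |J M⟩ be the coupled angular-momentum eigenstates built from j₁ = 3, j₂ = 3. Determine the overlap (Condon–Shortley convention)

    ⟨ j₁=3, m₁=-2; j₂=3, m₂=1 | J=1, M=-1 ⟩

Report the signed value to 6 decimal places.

j₁+j₂−J=5  J+j₁−j₂=1  J−j₁+j₂=1  j₁+j₂+J+1=8
(j₁±m₁, j₂±m₂, J±M) = (1,5,4,2,0,2)
P² = 720/7
sum k=4..4:
  [4] +1/24 = 1/24
S = 1/24
C² = P²·S² = 5/28 ; C = +0.422577

+0.422577  (= +√(5/28))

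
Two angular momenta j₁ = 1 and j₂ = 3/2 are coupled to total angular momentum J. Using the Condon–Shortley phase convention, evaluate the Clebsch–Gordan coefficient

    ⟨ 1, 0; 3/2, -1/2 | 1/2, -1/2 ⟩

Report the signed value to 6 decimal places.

−√(1/3) ≈ -0.577350

triangle: 2!×0!×1!/4! = 2/24
(j±m)!: 1!×1!×1!×2!×0!×1! = 2
prefactor² = (2J+1)×Δ×N² = 1/3
  k=1: −1/(1!×1!×0!×0!×0!×1!) = -1
Σ = -1  ⇒  CG² = 1/3×(-1)² = 1/3
CG = −√(1/3) = -0.577350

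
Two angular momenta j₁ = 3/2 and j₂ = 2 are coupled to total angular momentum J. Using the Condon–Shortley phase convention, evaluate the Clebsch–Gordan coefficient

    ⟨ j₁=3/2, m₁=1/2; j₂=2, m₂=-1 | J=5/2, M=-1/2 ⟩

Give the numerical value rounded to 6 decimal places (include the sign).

j₁+j₂−J=1  J+j₁−j₂=2  J−j₁+j₂=3  j₁+j₂+J+1=7
(j₁±m₁, j₂±m₂, J±M) = (2,1,1,3,2,3)
P² = 72/35
sum k=0..1:
  [0] +1/2 = 1/2
  [1] −1/12 = -1/12
S = 5/12
C² = P²·S² = 5/14 ; C = +0.597614

+0.597614  (= +√(5/14))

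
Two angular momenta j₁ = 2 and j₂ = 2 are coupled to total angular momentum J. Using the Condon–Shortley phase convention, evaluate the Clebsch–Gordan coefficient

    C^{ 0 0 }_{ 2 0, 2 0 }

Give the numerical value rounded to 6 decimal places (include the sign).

+√(1/5) ≈ +0.447214

√[1·4!0!0!/5! · 2!2!2!2!0!0!] = √(16/5)
  +(−1)^2/∏(2,2,0,0,0,0)! = 1/4  (running 1/4)
⟨..|..⟩ = √(16/5)·(1/4) = +0.447214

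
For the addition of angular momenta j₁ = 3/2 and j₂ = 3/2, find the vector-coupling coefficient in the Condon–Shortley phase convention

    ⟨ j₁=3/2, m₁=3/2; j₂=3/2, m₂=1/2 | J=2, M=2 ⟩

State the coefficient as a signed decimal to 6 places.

+√(1/2) ≈ +0.707107

√[5·1!2!2!/6! · 3!0!2!1!4!0!] = √(8)
  +(−1)^0/∏(0,1,0,2,2,0)! = 1/4  (running 1/4)
⟨..|..⟩ = √(8)·(1/4) = +0.707107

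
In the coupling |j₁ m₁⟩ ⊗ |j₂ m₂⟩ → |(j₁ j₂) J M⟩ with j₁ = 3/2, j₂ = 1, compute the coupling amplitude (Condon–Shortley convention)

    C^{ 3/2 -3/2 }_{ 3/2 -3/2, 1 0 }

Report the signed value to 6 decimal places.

−√(3/5) = -0.774597

j₁+j₂−J=1  J+j₁−j₂=2  J−j₁+j₂=1  j₁+j₂+J+1=5
(j₁±m₁, j₂±m₂, J±M) = (0,3,1,1,0,3)
P² = 12/5
sum k=1..1:
  [1] −1/2 = -1/2
S = -1/2
C² = P²·S² = 3/5 ; C = -0.774597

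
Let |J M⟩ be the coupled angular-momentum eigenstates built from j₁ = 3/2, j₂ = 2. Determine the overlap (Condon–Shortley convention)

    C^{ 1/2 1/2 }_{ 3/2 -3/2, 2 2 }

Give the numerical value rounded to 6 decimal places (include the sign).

triangle: 3!*0!*1!/5! = 6/120
(j±m)!: 0!*3!*4!*0!*1!*0! = 144
prefactor² = (2J+1)*Δ*N² = 72/5
  k=3: −1/(3!*0!*0!*1!*0!*0!) = -1/6
Σ = -1/6  ⇒  CG² = 72/5*(-1/6)² = 2/5
CG = −√(2/5) = -0.632456

−√(2/5) = -0.632456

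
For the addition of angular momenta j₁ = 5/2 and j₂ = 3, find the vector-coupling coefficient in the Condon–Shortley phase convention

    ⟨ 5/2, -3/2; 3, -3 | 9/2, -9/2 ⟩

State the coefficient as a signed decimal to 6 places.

j₁+j₂−J=1  J+j₁−j₂=4  J−j₁+j₂=5  j₁+j₂+J+1=11
(j₁±m₁, j₂±m₂, J±M) = (1,4,0,6,0,9)
P² = 49766400/11
sum k=0..0:
  [0] +1/2880 = 1/2880
S = 1/2880
C² = P²·S² = 6/11 ; C = +0.738549

+0.738549  (= +√(6/11))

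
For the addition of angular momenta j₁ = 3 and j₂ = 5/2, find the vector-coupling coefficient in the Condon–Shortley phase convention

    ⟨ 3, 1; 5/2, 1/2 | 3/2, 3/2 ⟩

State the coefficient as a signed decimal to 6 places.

+0.507093

triangle: 4!×2!×1!/8! = 48/40320
(j±m)!: 4!×2!×3!×2!×3!×0! = 3456
prefactor² = (2J+1)×Δ×N² = 576/35
  k=2: +1/(2!×2!×0!×1!×2!×0!) = 1/8
Σ = 1/8  ⇒  CG² = 576/35×1/8² = 9/35
CG = +√(9/35) = +0.507093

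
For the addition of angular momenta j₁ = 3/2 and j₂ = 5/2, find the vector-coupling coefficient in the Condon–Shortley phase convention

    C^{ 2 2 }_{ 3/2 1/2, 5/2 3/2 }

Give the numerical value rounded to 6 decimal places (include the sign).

j₁+j₂−J=2  J+j₁−j₂=1  J−j₁+j₂=3  j₁+j₂+J+1=7
(j₁±m₁, j₂±m₂, J±M) = (2,1,4,1,4,0)
P² = 96/7
sum k=1..1:
  [1] −1/6 = -1/6
S = -1/6
C² = P²·S² = 8/21 ; C = -0.617213

-0.617213  (= −√(8/21))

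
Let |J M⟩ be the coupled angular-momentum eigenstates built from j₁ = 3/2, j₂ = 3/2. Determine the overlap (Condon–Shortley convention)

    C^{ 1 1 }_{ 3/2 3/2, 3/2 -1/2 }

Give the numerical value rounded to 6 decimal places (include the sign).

+√(3/10) = +0.547723

j₁+j₂−J=2  J+j₁−j₂=1  J−j₁+j₂=1  j₁+j₂+J+1=5
(j₁±m₁, j₂±m₂, J±M) = (3,0,1,2,2,0)
P² = 6/5
sum k=0..0:
  [0] +1/2 = 1/2
S = 1/2
C² = P²·S² = 3/10 ; C = +0.547723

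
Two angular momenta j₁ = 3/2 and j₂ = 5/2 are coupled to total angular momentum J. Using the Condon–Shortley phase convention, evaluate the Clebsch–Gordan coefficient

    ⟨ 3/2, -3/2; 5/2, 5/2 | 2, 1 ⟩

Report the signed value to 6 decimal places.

+0.597614  (= +√(5/14))

√[5·2!1!3!/7! · 0!3!5!0!3!1!] = √(360/7)
  +(−1)^2/∏(2,0,1,3,0,0)! = 1/12  (running 1/12)
⟨..|..⟩ = √(360/7)·(1/12) = +0.597614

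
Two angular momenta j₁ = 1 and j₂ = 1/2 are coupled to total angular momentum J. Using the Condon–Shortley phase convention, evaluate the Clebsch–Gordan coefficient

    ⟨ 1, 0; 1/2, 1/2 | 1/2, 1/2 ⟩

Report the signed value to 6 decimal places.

√[2·1!1!0!/3! · 1!1!1!0!1!0!] = √(1/3)
  +(−1)^1/∏(1,0,0,0,1,0)! = -1  (running -1)
⟨..|..⟩ = √(1/3)·(-1) = -0.577350

−√(1/3) = -0.577350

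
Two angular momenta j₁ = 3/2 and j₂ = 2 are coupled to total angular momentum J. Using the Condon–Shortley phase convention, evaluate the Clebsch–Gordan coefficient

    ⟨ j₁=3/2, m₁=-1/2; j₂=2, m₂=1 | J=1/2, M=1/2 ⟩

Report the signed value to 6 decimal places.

+√(3/10) = +0.547723

triangle: 3!*0!*1!/5! = 6/120
(j±m)!: 1!*2!*3!*1!*1!*0! = 12
prefactor² = (2J+1)*Δ*N² = 6/5
  k=2: +1/(2!*1!*0!*1!*0!*0!) = 1/2
Σ = 1/2  ⇒  CG² = 6/5*1/2² = 3/10
CG = +√(3/10) = +0.547723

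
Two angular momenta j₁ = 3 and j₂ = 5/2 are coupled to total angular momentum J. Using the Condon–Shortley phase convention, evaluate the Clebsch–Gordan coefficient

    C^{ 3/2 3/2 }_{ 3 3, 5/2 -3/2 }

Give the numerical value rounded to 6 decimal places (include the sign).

triangle: 4!·2!·1!/8! = 48/40320
(j±m)!: 6!·0!·1!·4!·3!·0! = 103680
prefactor² = (2J+1)·Δ·N² = 3456/7
  k=0: +1/(0!·4!·0!·1!·2!·0!) = 1/48
Σ = 1/48  ⇒  CG² = 3456/7·1/48² = 3/14
CG = +√(3/14) = +0.462910

+0.462910  (= +√(3/14))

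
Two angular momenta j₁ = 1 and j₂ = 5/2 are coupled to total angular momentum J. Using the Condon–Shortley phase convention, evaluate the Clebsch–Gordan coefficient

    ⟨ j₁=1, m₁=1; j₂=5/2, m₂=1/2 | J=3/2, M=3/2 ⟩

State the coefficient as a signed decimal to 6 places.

+√(1/15) = +0.258199

triangle: 2!·0!·3!/6! = 12/720
(j±m)!: 2!·0!·3!·2!·3!·0! = 144
prefactor² = (2J+1)·Δ·N² = 48/5
  k=0: +1/(0!·2!·0!·3!·0!·0!) = 1/12
Σ = 1/12  ⇒  CG² = 48/5·1/12² = 1/15
CG = +√(1/15) = +0.258199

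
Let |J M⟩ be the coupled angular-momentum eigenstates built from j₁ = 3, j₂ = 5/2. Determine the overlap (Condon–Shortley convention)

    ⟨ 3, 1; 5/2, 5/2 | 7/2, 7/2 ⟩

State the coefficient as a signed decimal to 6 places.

triangle: 2!×4!×3!/10! = 288/3628800
(j±m)!: 4!×2!×5!×0!×7!×0! = 29030400
prefactor² = (2J+1)×Δ×N² = 18432
  k=2: +1/(2!×0!×0!×3!×4!×0!) = 1/288
Σ = 1/288  ⇒  CG² = 18432×1/288² = 2/9
CG = +√(2/9) = +0.471405

+√(2/9) ≈ +0.471405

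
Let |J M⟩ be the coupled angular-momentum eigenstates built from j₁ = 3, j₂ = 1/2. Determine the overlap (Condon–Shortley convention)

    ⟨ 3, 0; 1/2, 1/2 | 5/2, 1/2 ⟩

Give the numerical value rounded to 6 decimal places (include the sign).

−√(3/7) = -0.654654

triangle: 1!×5!×0!/7! = 120/5040
(j±m)!: 3!×3!×1!×0!×3!×2! = 432
prefactor² = (2J+1)×Δ×N² = 432/7
  k=1: −1/(1!×0!×2!×0!×3!×0!) = -1/12
Σ = -1/12  ⇒  CG² = 432/7×(-1/12)² = 3/7
CG = −√(3/7) = -0.654654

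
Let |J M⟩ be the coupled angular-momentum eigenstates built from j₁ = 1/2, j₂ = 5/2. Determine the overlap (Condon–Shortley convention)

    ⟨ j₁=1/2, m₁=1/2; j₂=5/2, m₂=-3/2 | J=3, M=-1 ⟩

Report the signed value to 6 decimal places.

triangle: 0!·1!·5!/7! = 120/5040
(j±m)!: 1!·0!·1!·4!·2!·4! = 1152
prefactor² = (2J+1)·Δ·N² = 192
  k=0: +1/(0!·0!·0!·1!·1!·4!) = 1/24
Σ = 1/24  ⇒  CG² = 192·1/24² = 1/3
CG = +√(1/3) = +0.577350

+0.577350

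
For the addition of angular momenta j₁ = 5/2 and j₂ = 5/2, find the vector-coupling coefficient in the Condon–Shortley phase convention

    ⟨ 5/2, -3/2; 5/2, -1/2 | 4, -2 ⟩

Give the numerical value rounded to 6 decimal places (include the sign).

triangle: 1!·4!·4!/10! = 576/3628800
(j±m)!: 1!·4!·2!·3!·2!·6! = 414720
prefactor² = (2J+1)·Δ·N² = 20736/35
  k=0: +1/(0!·1!·4!·2!·0!·2!) = 1/96
  k=1: −1/(1!·0!·3!·1!·1!·3!) = -1/36
Σ = -5/288  ⇒  CG² = 20736/35·(-5/288)² = 5/28
CG = −√(5/28) = -0.422577

-0.422577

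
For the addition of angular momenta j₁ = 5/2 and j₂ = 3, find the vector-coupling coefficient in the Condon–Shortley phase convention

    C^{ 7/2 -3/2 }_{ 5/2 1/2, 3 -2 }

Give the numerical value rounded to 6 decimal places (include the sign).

triangle: 2!*3!*4!/10! = 288/3628800
(j±m)!: 3!*2!*1!*5!*2!*5! = 345600
prefactor² = (2J+1)*Δ*N² = 1536/7
  k=0: +1/(0!*2!*2!*1!*1!*3!) = 1/24
  k=1: −1/(1!*1!*1!*0!*2!*4!) = -1/48
Σ = 1/48  ⇒  CG² = 1536/7*1/48² = 2/21
CG = +√(2/21) = +0.308607

+0.308607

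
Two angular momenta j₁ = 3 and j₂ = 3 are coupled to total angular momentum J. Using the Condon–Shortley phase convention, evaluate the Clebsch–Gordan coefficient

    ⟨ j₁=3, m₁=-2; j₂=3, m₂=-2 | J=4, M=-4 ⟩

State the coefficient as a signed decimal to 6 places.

j₁+j₂−J=2  J+j₁−j₂=4  J−j₁+j₂=4  j₁+j₂+J+1=11
(j₁±m₁, j₂±m₂, J±M) = (1,5,1,5,0,8)
P² = 1658880/11
sum k=1..1:
  [1] −1/576 = -1/576
S = -1/576
C² = P²·S² = 5/11 ; C = -0.674200

−√(5/11) ≈ -0.674200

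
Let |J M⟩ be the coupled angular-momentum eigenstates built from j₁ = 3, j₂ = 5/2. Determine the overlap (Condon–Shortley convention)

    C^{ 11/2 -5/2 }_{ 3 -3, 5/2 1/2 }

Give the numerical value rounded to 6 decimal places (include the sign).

√[12·0!6!5!/12! · 0!6!3!2!3!8!] = √(49766400/11)
  +(−1)^0/∏(0,0,6,3,0,2)! = 1/8640  (running 1/8640)
⟨..|..⟩ = √(49766400/11)·(1/8640) = +0.246183

+√(2/33) = +0.246183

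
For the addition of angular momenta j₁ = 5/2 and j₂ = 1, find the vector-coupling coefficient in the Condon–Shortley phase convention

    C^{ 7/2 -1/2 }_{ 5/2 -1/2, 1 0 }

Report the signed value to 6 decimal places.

j₁+j₂−J=0  J+j₁−j₂=5  J−j₁+j₂=2  j₁+j₂+J+1=8
(j₁±m₁, j₂±m₂, J±M) = (2,3,1,1,3,4)
P² = 576/7
sum k=0..0:
  [0] +1/12 = 1/12
S = 1/12
C² = P²·S² = 4/7 ; C = +0.755929

+0.755929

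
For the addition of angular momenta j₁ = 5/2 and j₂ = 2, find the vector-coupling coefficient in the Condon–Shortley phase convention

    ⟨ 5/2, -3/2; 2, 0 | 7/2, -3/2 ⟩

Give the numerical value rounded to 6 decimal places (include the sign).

−√(2/7) = -0.534522

√[8·1!4!3!/9! · 1!4!2!2!2!5!] = √(512/7)
  +(−1)^0/∏(0,1,4,2,0,1)! = 1/48  (running 1/48)
  +(−1)^1/∏(1,0,3,1,1,2)! = -1/12  (running -1/16)
⟨..|..⟩ = √(512/7)·(-1/16) = -0.534522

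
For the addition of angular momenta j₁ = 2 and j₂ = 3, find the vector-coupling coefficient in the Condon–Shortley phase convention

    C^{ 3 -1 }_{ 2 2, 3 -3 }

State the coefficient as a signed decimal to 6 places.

triangle: 2!*2!*4!/9! = 96/362880
(j±m)!: 4!*0!*0!*6!*2!*4! = 829440
prefactor² = (2J+1)*Δ*N² = 1536
  k=0: +1/(0!*2!*0!*0!*2!*4!) = 1/96
Σ = 1/96  ⇒  CG² = 1536*1/96² = 1/6
CG = +√(1/6) = +0.408248

+0.408248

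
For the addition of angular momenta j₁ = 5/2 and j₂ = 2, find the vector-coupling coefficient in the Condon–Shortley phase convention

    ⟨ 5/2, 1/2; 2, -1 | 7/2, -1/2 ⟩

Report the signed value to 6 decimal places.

+√(14/45) = +0.557773

j₁+j₂−J=1  J+j₁−j₂=4  J−j₁+j₂=3  j₁+j₂+J+1=9
(j₁±m₁, j₂±m₂, J±M) = (3,2,1,3,3,4)
P² = 1152/35
sum k=0..1:
  [0] +1/8 = 1/8
  [1] −1/36 = -1/36
S = 7/72
C² = P²·S² = 14/45 ; C = +0.557773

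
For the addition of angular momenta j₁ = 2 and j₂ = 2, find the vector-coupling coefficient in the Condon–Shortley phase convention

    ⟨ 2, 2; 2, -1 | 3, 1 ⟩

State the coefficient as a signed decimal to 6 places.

√[7·1!3!3!/8! · 4!0!1!3!4!2!] = √(216/5)
  +(−1)^0/∏(0,1,0,1,3,2)! = 1/12  (running 1/12)
⟨..|..⟩ = √(216/5)·(1/12) = +0.547723

+0.547723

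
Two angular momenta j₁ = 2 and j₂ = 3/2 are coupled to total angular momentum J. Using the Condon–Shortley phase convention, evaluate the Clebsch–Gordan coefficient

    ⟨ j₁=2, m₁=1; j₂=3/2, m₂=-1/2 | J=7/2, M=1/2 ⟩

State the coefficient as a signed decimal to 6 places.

+0.585540

j₁+j₂−J=0  J+j₁−j₂=4  J−j₁+j₂=3  j₁+j₂+J+1=8
(j₁±m₁, j₂±m₂, J±M) = (3,1,1,2,4,3)
P² = 1728/35
sum k=0..0:
  [0] +1/12 = 1/12
S = 1/12
C² = P²·S² = 12/35 ; C = +0.585540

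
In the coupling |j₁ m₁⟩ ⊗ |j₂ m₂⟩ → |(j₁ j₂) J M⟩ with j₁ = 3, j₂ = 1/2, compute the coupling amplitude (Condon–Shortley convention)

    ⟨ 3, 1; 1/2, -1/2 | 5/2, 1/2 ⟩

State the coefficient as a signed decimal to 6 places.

√[6·1!5!0!/7! · 4!2!0!1!3!2!] = √(576/7)
  +(−1)^0/∏(0,1,2,0,3,0)! = 1/12  (running 1/12)
⟨..|..⟩ = √(576/7)·(1/12) = +0.755929

+0.755929  (= +√(4/7))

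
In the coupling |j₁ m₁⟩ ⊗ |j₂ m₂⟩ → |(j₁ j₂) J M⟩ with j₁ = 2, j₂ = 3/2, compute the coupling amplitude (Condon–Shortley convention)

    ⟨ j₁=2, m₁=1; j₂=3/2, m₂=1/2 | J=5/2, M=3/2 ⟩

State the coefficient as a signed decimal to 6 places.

√[6·1!3!2!/7! · 3!1!2!1!4!1!] = √(144/35)
  +(−1)^0/∏(0,1,1,2,2,0)! = 1/4  (running 1/4)
  +(−1)^1/∏(1,0,0,1,3,1)! = -1/6  (running 1/12)
⟨..|..⟩ = √(144/35)·(1/12) = +0.169031

+√(1/35) = +0.169031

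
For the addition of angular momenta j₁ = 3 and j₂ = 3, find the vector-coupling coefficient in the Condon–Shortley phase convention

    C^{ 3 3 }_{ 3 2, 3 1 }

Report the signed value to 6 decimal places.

-0.577350  (= −√(1/3))

triangle: 3!*3!*3!/10! = 216/3628800
(j±m)!: 5!*1!*4!*2!*6!*0! = 4147200
prefactor² = (2J+1)*Δ*N² = 1728
  k=1: −1/(1!*2!*0!*3!*3!*0!) = -1/72
Σ = -1/72  ⇒  CG² = 1728*(-1/72)² = 1/3
CG = −√(1/3) = -0.577350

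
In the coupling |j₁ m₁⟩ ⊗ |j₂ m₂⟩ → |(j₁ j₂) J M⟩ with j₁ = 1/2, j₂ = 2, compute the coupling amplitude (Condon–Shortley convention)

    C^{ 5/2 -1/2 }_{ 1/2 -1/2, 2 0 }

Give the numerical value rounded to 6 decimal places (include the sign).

+√(3/5) ≈ +0.774597

√[6·0!1!4!/6! · 0!1!2!2!2!3!] = √(48/5)
  +(−1)^0/∏(0,0,1,2,0,2)! = 1/4  (running 1/4)
⟨..|..⟩ = √(48/5)·(1/4) = +0.774597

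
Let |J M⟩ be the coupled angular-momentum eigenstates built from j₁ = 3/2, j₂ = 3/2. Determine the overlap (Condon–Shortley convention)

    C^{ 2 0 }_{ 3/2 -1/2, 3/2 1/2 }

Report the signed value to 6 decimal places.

triangle: 1!*2!*2!/6! = 4/720
(j±m)!: 1!*2!*2!*1!*2!*2! = 16
prefactor² = (2J+1)*Δ*N² = 4/9
  k=0: +1/(0!*1!*2!*2!*0!*0!) = 1/4
  k=1: −1/(1!*0!*1!*1!*1!*1!) = -1
Σ = -3/4  ⇒  CG² = 4/9*(-3/4)² = 1/4
CG = −√(1/4) = -0.500000

-0.500000  (= −√(1/4))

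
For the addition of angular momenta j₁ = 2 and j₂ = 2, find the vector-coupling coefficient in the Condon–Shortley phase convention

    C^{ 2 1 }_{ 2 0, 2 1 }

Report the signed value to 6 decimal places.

−√(1/14) ≈ -0.267261

j₁+j₂−J=2  J+j₁−j₂=2  J−j₁+j₂=2  j₁+j₂+J+1=7
(j₁±m₁, j₂±m₂, J±M) = (2,2,3,1,3,1)
P² = 8/7
sum k=1..2:
  [1] −1/2 = -1/2
  [2] +1/4 = 1/4
S = -1/4
C² = P²·S² = 1/14 ; C = -0.267261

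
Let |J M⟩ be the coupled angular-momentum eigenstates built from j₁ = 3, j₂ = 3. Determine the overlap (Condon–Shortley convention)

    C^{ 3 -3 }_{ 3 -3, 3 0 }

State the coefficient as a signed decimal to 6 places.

√[7·3!3!3!/10! · 0!6!3!3!0!6!] = √(7776)
  +(−1)^3/∏(3,0,3,0,0,3)! = -1/216  (running -1/216)
⟨..|..⟩ = √(7776)·(-1/216) = -0.408248

−√(1/6) ≈ -0.408248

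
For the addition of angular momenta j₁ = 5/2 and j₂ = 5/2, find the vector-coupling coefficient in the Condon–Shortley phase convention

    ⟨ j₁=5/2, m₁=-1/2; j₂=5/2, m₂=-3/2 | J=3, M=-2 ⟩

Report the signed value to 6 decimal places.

√[7·2!3!3!/9! · 2!3!1!4!1!5!] = √(48)
  +(−1)^0/∏(0,2,3,1,0,2)! = 1/24  (running 1/24)
  +(−1)^1/∏(1,1,2,0,1,3)! = -1/12  (running -1/24)
⟨..|..⟩ = √(48)·(-1/24) = -0.288675

−√(1/12) ≈ -0.288675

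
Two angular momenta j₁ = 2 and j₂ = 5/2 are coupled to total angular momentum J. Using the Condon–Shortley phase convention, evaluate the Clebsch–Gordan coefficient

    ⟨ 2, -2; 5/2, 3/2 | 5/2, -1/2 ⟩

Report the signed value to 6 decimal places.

+√(27/70) ≈ +0.621059

j₁+j₂−J=2  J+j₁−j₂=2  J−j₁+j₂=3  j₁+j₂+J+1=8
(j₁±m₁, j₂±m₂, J±M) = (0,4,4,1,2,3)
P² = 864/35
sum k=2..2:
  [2] +1/8 = 1/8
S = 1/8
C² = P²·S² = 27/70 ; C = +0.621059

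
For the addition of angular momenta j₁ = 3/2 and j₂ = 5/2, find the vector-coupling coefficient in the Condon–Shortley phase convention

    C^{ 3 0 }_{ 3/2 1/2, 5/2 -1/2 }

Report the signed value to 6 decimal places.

triangle: 1!×2!×4!/8! = 48/40320
(j±m)!: 2!×1!×2!×3!×3!×3! = 864
prefactor² = (2J+1)×Δ×N² = 36/5
  k=0: +1/(0!×1!×1!×2!×1!×2!) = 1/4
  k=1: −1/(1!×0!×0!×1!×2!×3!) = -1/12
Σ = 1/6  ⇒  CG² = 36/5×1/6² = 1/5
CG = +√(1/5) = +0.447214

+√(1/5) ≈ +0.447214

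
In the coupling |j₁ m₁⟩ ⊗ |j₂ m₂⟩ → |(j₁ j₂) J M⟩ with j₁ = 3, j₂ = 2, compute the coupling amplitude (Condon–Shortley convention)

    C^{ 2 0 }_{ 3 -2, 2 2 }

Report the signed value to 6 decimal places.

triangle: 3!·3!·1!/8! = 36/40320
(j±m)!: 1!·5!·4!·0!·2!·2! = 11520
prefactor² = (2J+1)·Δ·N² = 360/7
  k=3: −1/(3!·0!·2!·1!·1!·0!) = -1/12
Σ = -1/12  ⇒  CG² = 360/7·(-1/12)² = 5/14
CG = −√(5/14) = -0.597614

−√(5/14) = -0.597614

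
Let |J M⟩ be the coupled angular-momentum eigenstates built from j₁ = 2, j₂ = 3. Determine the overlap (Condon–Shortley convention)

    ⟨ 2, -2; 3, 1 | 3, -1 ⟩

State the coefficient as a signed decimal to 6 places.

√[7·2!2!4!/9! · 0!4!4!2!2!4!] = √(512/5)
  +(−1)^2/∏(2,0,2,2,0,2)! = 1/16  (running 1/16)
⟨..|..⟩ = √(512/5)·(1/16) = +0.632456

+√(2/5) = +0.632456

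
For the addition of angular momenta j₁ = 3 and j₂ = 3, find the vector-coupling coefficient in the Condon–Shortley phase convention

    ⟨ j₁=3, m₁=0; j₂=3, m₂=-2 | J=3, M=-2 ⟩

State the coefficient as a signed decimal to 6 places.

−√(1/6) ≈ -0.408248

j₁+j₂−J=3  J+j₁−j₂=3  J−j₁+j₂=3  j₁+j₂+J+1=10
(j₁±m₁, j₂±m₂, J±M) = (3,3,1,5,1,5)
P² = 216
sum k=0..1:
  [0] +1/72 = 1/72
  [1] −1/24 = -1/24
S = -1/36
C² = P²·S² = 1/6 ; C = -0.408248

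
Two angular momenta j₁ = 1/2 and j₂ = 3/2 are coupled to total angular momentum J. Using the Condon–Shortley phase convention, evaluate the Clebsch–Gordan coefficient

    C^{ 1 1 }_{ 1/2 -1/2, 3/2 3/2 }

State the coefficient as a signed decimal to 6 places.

−√(3/4) = -0.866025

j₁+j₂−J=1  J+j₁−j₂=0  J−j₁+j₂=2  j₁+j₂+J+1=4
(j₁±m₁, j₂±m₂, J±M) = (0,1,3,0,2,0)
P² = 3
sum k=1..1:
  [1] −1/2 = -1/2
S = -1/2
C² = P²·S² = 3/4 ; C = -0.866025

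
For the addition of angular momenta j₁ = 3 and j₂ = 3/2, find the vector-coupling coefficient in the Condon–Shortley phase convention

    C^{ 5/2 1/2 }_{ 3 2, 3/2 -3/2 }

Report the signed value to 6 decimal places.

+0.654654  (= +√(3/7))

j₁+j₂−J=2  J+j₁−j₂=4  J−j₁+j₂=1  j₁+j₂+J+1=8
(j₁±m₁, j₂±m₂, J±M) = (5,1,0,3,3,2)
P² = 432/7
sum k=0..0:
  [0] +1/12 = 1/12
S = 1/12
C² = P²·S² = 3/7 ; C = +0.654654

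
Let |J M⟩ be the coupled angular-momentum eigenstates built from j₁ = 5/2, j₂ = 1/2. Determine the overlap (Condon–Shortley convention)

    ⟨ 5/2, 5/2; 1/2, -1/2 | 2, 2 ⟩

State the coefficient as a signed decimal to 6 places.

+√(5/6) ≈ +0.912871

triangle: 1!×4!×0!/6! = 24/720
(j±m)!: 5!×0!×0!×1!×4!×0! = 2880
prefactor² = (2J+1)×Δ×N² = 480
  k=0: +1/(0!×1!×0!×0!×4!×0!) = 1/24
Σ = 1/24  ⇒  CG² = 480×1/24² = 5/6
CG = +√(5/6) = +0.912871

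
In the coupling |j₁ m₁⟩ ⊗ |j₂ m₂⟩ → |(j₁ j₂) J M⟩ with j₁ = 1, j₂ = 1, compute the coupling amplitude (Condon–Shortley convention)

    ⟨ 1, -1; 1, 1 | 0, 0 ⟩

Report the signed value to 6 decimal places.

triangle: 2!·0!·0!/3! = 2/6
(j±m)!: 0!·2!·2!·0!·0!·0! = 4
prefactor² = (2J+1)·Δ·N² = 4/3
  k=2: +1/(2!·0!·0!·0!·0!·0!) = 1/2
Σ = 1/2  ⇒  CG² = 4/3·1/2² = 1/3
CG = +√(1/3) = +0.577350

+0.577350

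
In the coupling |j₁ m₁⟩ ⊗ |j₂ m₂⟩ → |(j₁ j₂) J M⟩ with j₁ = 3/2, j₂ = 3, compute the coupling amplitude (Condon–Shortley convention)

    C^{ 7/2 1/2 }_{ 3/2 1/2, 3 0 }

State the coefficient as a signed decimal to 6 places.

+0.308607  (= +√(2/21))

triangle: 1!·2!·5!/9! = 240/362880
(j±m)!: 2!·1!·3!·3!·4!·3! = 10368
prefactor² = (2J+1)·Δ·N² = 384/7
  k=0: +1/(0!·1!·1!·3!·1!·2!) = 1/12
  k=1: −1/(1!·0!·0!·2!·2!·3!) = -1/24
Σ = 1/24  ⇒  CG² = 384/7·1/24² = 2/21
CG = +√(2/21) = +0.308607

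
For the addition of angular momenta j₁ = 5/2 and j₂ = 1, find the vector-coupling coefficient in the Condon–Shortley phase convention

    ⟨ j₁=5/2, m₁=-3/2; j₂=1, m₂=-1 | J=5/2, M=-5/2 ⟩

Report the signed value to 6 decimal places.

√[6·1!4!1!/7! · 1!4!0!2!0!5!] = √(1152/7)
  +(−1)^0/∏(0,1,4,0,0,1)! = 1/24  (running 1/24)
⟨..|..⟩ = √(1152/7)·(1/24) = +0.534522

+√(2/7) = +0.534522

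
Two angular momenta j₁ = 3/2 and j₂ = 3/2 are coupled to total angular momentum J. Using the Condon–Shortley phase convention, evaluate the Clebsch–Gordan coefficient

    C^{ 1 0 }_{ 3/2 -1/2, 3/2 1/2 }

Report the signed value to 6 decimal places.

-0.223607

j₁+j₂−J=2  J+j₁−j₂=1  J−j₁+j₂=1  j₁+j₂+J+1=5
(j₁±m₁, j₂±m₂, J±M) = (1,2,2,1,1,1)
P² = 1/5
sum k=1..2:
  [1] −1/1 = -1
  [2] +1/2 = 1/2
S = -1/2
C² = P²·S² = 1/20 ; C = -0.223607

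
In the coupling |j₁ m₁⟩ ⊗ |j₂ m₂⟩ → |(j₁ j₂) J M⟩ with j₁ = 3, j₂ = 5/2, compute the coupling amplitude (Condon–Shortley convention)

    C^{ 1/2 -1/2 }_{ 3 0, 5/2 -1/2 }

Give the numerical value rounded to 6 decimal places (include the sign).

j₁+j₂−J=5  J+j₁−j₂=1  J−j₁+j₂=0  j₁+j₂+J+1=7
(j₁±m₁, j₂±m₂, J±M) = (3,3,2,3,0,1)
P² = 144/7
sum k=2..2:
  [2] +1/12 = 1/12
S = 1/12
C² = P²·S² = 1/7 ; C = +0.377964

+0.377964  (= +√(1/7))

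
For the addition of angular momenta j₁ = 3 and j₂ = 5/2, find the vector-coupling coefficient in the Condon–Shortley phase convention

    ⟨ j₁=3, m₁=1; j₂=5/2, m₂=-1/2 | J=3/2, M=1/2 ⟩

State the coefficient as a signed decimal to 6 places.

-0.097590

√[4·4!2!1!/8! · 4!2!2!3!2!1!] = √(192/35)
  +(−1)^1/∏(1,3,1,1,1,0)! = -1/6  (running -1/6)
  +(−1)^2/∏(2,2,0,0,2,1)! = 1/8  (running -1/24)
⟨..|..⟩ = √(192/35)·(-1/24) = -0.097590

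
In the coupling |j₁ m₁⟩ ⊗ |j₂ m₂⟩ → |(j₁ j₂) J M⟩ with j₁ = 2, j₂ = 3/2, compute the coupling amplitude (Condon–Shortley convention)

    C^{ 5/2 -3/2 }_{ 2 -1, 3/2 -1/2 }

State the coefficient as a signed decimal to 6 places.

triangle: 1!·3!·2!/7! = 12/5040
(j±m)!: 1!·3!·1!·2!·1!·4! = 288
prefactor² = (2J+1)·Δ·N² = 144/35
  k=0: +1/(0!·1!·3!·1!·0!·1!) = 1/6
  k=1: −1/(1!·0!·2!·0!·1!·2!) = -1/4
Σ = -1/12  ⇒  CG² = 144/35·(-1/12)² = 1/35
CG = −√(1/35) = -0.169031

−√(1/35) = -0.169031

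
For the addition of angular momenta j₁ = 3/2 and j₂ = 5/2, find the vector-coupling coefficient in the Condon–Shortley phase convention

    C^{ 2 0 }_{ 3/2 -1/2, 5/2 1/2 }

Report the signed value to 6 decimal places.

j₁+j₂−J=2  J+j₁−j₂=1  J−j₁+j₂=3  j₁+j₂+J+1=7
(j₁±m₁, j₂±m₂, J±M) = (1,2,3,2,2,2)
P² = 8/7
sum k=1..2:
  [1] −1/2 = -1/2
  [2] +1/4 = 1/4
S = -1/4
C² = P²·S² = 1/14 ; C = -0.267261

−√(1/14) = -0.267261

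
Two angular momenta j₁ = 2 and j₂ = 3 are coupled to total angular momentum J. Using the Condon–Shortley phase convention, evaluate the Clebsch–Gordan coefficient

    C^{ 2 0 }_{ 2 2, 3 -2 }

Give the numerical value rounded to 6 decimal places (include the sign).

+√(5/14) ≈ +0.597614

√[5·3!1!3!/8! · 4!0!1!5!2!2!] = √(360/7)
  +(−1)^0/∏(0,3,0,1,1,2)! = 1/12  (running 1/12)
⟨..|..⟩ = √(360/7)·(1/12) = +0.597614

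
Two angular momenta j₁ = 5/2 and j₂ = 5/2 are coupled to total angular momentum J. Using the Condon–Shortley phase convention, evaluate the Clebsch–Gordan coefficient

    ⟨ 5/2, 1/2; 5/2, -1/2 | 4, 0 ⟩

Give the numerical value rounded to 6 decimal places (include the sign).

+√(1/7) = +0.377964

√[9·1!4!4!/10! · 3!2!2!3!4!4!] = √(20736/175)
  +(−1)^0/∏(0,1,2,2,2,2)! = 1/16  (running 1/16)
  +(−1)^1/∏(1,0,1,1,3,3)! = -1/36  (running 5/144)
⟨..|..⟩ = √(20736/175)·(5/144) = +0.377964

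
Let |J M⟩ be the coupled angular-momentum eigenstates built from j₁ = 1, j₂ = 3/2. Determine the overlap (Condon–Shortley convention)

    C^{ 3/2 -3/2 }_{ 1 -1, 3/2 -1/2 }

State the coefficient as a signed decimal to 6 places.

-0.632456

triangle: 1!*1!*2!/5! = 2/120
(j±m)!: 0!*2!*1!*2!*0!*3! = 24
prefactor² = (2J+1)*Δ*N² = 8/5
  k=1: −1/(1!*0!*1!*0!*0!*2!) = -1/2
Σ = -1/2  ⇒  CG² = 8/5*(-1/2)² = 2/5
CG = −√(2/5) = -0.632456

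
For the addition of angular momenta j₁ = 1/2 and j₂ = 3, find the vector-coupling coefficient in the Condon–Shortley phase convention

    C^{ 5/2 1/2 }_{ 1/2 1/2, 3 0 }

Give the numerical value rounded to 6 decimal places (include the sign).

+√(3/7) ≈ +0.654654

j₁+j₂−J=1  J+j₁−j₂=0  J−j₁+j₂=5  j₁+j₂+J+1=7
(j₁±m₁, j₂±m₂, J±M) = (1,0,3,3,3,2)
P² = 432/7
sum k=0..0:
  [0] +1/12 = 1/12
S = 1/12
C² = P²·S² = 3/7 ; C = +0.654654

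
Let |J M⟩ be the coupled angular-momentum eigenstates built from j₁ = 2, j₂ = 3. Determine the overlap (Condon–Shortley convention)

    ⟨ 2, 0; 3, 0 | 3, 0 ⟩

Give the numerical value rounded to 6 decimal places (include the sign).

√[7·2!2!4!/9! · 2!2!3!3!3!3!] = √(48/5)
  +(−1)^0/∏(0,2,2,3,0,1)! = 1/24  (running 1/24)
  +(−1)^1/∏(1,1,1,2,1,2)! = -1/4  (running -5/24)
  +(−1)^2/∏(2,0,0,1,2,3)! = 1/24  (running -1/6)
⟨..|..⟩ = √(48/5)·(-1/6) = -0.516398

-0.516398  (= −√(4/15))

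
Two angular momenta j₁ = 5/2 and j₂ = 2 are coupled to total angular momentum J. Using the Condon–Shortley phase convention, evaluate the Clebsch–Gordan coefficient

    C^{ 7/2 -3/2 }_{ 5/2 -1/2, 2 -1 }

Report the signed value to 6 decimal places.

+√(2/21) = +0.308607

j₁+j₂−J=1  J+j₁−j₂=4  J−j₁+j₂=3  j₁+j₂+J+1=9
(j₁±m₁, j₂±m₂, J±M) = (2,3,1,3,2,5)
P² = 384/7
sum k=0..1:
  [0] +1/12 = 1/12
  [1] −1/24 = -1/24
S = 1/24
C² = P²·S² = 2/21 ; C = +0.308607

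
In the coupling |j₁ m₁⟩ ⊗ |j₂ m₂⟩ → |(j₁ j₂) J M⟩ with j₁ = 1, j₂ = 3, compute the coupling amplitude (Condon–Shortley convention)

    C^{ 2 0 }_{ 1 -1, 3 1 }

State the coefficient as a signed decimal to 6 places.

√[5·2!0!4!/7! · 0!2!4!2!2!2!] = √(128/7)
  +(−1)^2/∏(2,0,0,2,0,2)! = 1/8  (running 1/8)
⟨..|..⟩ = √(128/7)·(1/8) = +0.534522

+√(2/7) ≈ +0.534522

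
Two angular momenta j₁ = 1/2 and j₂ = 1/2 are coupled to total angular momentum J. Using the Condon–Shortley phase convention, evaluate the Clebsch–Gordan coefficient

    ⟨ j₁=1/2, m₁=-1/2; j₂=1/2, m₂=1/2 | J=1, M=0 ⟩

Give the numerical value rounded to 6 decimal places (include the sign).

triangle: 0!·1!·1!/3! = 1/6
(j±m)!: 0!·1!·1!·0!·1!·1! = 1
prefactor² = (2J+1)·Δ·N² = 1/2
  k=0: +1/(0!·0!·1!·1!·0!·0!) = 1
Σ = 1  ⇒  CG² = 1/2·1² = 1/2
CG = +√(1/2) = +0.707107

+√(1/2) ≈ +0.707107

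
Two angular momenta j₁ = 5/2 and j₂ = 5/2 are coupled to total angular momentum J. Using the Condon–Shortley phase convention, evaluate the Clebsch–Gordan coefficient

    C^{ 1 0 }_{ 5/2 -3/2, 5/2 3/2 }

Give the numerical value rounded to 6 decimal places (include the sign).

−√(9/70) = -0.358569

j₁+j₂−J=4  J+j₁−j₂=1  J−j₁+j₂=1  j₁+j₂+J+1=7
(j₁±m₁, j₂±m₂, J±M) = (1,4,4,1,1,1)
P² = 288/35
sum k=3..4:
  [3] −1/6 = -1/6
  [4] +1/24 = 1/24
S = -1/8
C² = P²·S² = 9/70 ; C = -0.358569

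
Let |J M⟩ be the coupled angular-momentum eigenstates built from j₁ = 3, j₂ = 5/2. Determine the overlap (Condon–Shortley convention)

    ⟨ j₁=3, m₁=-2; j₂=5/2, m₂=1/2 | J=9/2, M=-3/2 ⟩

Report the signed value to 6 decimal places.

-0.604815

j₁+j₂−J=1  J+j₁−j₂=5  J−j₁+j₂=4  j₁+j₂+J+1=11
(j₁±m₁, j₂±m₂, J±M) = (1,5,3,2,3,6)
P² = 345600/77
sum k=0..1:
  [0] +1/720 = 1/720
  [1] −1/96 = -1/96
S = -13/1440
C² = P²·S² = 169/462 ; C = -0.604815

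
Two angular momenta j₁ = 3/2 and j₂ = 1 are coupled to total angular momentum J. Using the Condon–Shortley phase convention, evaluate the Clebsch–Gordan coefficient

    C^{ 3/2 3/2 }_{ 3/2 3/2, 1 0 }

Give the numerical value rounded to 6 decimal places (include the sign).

√[4·1!2!1!/5! · 3!0!1!1!3!0!] = √(12/5)
  +(−1)^0/∏(0,1,0,1,2,0)! = 1/2  (running 1/2)
⟨..|..⟩ = √(12/5)·(1/2) = +0.774597

+√(3/5) = +0.774597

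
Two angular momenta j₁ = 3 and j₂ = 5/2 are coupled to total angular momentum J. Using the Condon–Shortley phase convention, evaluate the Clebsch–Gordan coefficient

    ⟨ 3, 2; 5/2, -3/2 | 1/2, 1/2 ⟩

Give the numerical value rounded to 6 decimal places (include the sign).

-0.487950  (= −√(5/21))

triangle: 5!×1!×0!/7! = 120/5040
(j±m)!: 5!×1!×1!×4!×1!×0! = 2880
prefactor² = (2J+1)×Δ×N² = 960/7
  k=1: −1/(1!×4!×0!×0!×1!×0!) = -1/24
Σ = -1/24  ⇒  CG² = 960/7×(-1/24)² = 5/21
CG = −√(5/21) = -0.487950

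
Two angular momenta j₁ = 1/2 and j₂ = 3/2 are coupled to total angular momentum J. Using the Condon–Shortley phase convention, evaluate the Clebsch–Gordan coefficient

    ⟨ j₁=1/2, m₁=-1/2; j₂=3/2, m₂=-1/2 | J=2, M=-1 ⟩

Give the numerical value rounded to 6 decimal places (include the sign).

√[5·0!1!3!/5! · 0!1!1!2!1!3!] = √(3)
  +(−1)^0/∏(0,0,1,1,0,2)! = 1/2  (running 1/2)
⟨..|..⟩ = √(3)·(1/2) = +0.866025

+0.866025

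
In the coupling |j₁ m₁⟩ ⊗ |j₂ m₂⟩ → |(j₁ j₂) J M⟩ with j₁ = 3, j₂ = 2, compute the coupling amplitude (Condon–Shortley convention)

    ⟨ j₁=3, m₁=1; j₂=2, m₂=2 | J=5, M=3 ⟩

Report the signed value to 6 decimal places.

+√(1/3) = +0.577350

√[11·0!6!4!/11! · 4!2!4!0!8!2!] = √(442368)
  +(−1)^0/∏(0,0,2,4,4,0)! = 1/1152  (running 1/1152)
⟨..|..⟩ = √(442368)·(1/1152) = +0.577350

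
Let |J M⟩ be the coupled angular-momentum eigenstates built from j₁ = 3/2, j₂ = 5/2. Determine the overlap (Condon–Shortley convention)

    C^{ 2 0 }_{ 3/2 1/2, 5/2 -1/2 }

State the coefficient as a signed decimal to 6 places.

√[5·2!1!3!/7! · 2!1!2!3!2!2!] = √(8/7)
  +(−1)^0/∏(0,2,1,2,0,1)! = 1/4  (running 1/4)
  +(−1)^1/∏(1,1,0,1,1,2)! = -1/2  (running -1/4)
⟨..|..⟩ = √(8/7)·(-1/4) = -0.267261

−√(1/14) ≈ -0.267261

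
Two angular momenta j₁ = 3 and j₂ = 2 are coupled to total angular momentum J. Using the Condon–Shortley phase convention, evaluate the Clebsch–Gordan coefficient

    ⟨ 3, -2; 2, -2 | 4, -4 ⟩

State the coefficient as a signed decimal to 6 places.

+√(2/5) = +0.632456

j₁+j₂−J=1  J+j₁−j₂=5  J−j₁+j₂=3  j₁+j₂+J+1=10
(j₁±m₁, j₂±m₂, J±M) = (1,5,0,4,0,8)
P² = 207360
sum k=0..0:
  [0] +1/720 = 1/720
S = 1/720
C² = P²·S² = 2/5 ; C = +0.632456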